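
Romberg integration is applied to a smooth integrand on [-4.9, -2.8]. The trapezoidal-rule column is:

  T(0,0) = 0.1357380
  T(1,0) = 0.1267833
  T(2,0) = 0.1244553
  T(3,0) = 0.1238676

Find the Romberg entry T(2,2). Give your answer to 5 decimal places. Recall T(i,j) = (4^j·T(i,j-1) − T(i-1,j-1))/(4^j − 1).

Richardson extrapolation on the trapezoidal column (denominator 4−1=3):
T(1,1) = (4·0.1267833 − 0.1357380) / 3 = 0.1237984
T(2,1) = 0.1244553 + (0.1244553 − 0.1267833)/3 = 0.1236793
T(2,2) = (16·0.1236793 − 0.1237984) / 15 = 0.1236714

0.12367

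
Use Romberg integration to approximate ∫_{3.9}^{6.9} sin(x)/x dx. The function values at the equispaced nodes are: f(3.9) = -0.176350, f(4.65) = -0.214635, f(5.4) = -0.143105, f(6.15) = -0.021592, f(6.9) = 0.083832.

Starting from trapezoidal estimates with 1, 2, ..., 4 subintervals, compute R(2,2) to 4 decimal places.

-0.3308

R(0,0) (trapezoid, 1 panel, h=3.0000): -0.138777
R(1,0) (trapezoid, 2 panels, h=1.5000): -0.284046
R(2,0) (trapezoid, 4 panels, h=0.7500): -0.319193
R(1,1) = -0.284046 + (-0.284046 − (-0.138777))/3 = -0.332469
R(2,1) = -0.319193 + (-0.319193 − (-0.284046))/3 = -0.330909
R(2,2) = -0.330909 + (-0.330909 − (-0.332469))/15 = -0.330805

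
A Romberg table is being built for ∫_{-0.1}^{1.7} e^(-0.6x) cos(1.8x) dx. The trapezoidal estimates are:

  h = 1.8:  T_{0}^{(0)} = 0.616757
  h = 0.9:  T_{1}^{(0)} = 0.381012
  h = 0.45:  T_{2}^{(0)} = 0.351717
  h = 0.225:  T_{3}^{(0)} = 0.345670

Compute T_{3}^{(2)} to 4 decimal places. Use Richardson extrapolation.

0.3438

T_{2}^{(1)} = (4·0.351717 − 0.381012) / 3 = 0.341952
T_{3}^{(1)} = (4·0.345670 − 0.351717) / 3 = 0.343654
T_{3}^{(2)} = 0.343654 + (0.343654 − 0.341952)/15 = 0.343767
(Column j=1 coincides with Simpson's rule on the same nodes.)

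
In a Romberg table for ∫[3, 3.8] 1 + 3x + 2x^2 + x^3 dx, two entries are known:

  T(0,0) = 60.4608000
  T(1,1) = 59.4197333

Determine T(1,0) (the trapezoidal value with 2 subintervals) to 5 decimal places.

From T(1,1) = (4·T(1,0) − T(0,0))/3, solve for T(1,0):
4·T(1,0) = 3·59.4197333 + 60.4608000 = 238.7199999
T(1,0) = 59.6800000

59.68000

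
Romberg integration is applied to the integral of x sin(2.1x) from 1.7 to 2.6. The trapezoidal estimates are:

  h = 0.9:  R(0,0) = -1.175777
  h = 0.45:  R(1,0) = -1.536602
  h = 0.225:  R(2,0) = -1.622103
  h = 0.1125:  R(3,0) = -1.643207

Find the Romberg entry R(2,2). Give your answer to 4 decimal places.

-1.6502

Richardson extrapolation on the trapezoidal column (denominator 4−1=3):
R(1,1) = -1.536602 + (-1.536602 − (-1.175777))/3 = -1.656877
R(2,1) = (4·(-1.622103) − (-1.536602)) / 3 = -1.650603
R(2,2) = -1.650603 + (-1.650603 − (-1.656877))/15 = -1.650185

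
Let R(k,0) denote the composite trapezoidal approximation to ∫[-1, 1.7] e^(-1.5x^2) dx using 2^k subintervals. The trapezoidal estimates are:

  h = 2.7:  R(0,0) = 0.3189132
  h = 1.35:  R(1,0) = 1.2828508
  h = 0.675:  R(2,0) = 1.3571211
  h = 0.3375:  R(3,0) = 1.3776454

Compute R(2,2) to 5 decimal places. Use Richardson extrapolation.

1.36706

R(1,1) = 1.2828508 + (1.2828508 − 0.3189132)/3 = 1.6041633
R(2,1) = (4·1.3571211 − 1.2828508) / 3 = 1.3818779
R(2,2) = 1.3818779 + (1.3818779 − 1.6041633)/15 = 1.3670589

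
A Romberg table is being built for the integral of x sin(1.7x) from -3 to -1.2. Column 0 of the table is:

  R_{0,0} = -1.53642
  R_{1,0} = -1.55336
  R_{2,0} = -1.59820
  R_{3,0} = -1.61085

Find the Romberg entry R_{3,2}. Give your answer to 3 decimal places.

-1.615

R_{2,1} = -1.59820 + (-1.59820 − (-1.55336))/3 = -1.61315
R_{3,1} = (4·(-1.61085) − (-1.59820)) / 3 = -1.61507
R_{3,2} = -1.61507 + (-1.61507 − (-1.61315))/15 = -1.61520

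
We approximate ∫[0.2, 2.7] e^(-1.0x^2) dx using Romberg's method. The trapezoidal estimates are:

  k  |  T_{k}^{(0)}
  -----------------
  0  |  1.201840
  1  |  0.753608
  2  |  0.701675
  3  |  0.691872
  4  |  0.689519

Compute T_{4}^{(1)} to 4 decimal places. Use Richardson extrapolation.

0.6887

Richardson extrapolation on the trapezoidal column (denominator 4−1=3):
T_{4}^{(1)} = (4·0.689519 − 0.691872) / 3 = 0.688735
(Column j=1 coincides with Simpson's rule on the same nodes.)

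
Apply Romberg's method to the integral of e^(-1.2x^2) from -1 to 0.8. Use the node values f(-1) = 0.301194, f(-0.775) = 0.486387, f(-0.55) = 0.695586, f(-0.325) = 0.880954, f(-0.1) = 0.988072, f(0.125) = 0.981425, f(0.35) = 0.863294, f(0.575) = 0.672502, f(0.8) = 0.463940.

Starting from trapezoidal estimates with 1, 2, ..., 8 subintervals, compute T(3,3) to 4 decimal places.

1.3458

T(0,0) (trapezoid, 1 panel, h=1.8000): 0.688621
T(1,0) (trapezoid, 2 panels, h=0.9000): 1.233575
T(2,0) (trapezoid, 4 panels, h=0.4500): 1.318284
T(3,0) (trapezoid, 8 panels, h=0.2250): 1.338927
T(1,1) = 1.233575 + (1.233575 − 0.688621)/3 = 1.415226
T(2,1) = 1.318284 + (1.318284 − 1.233575)/3 = 1.346520
T(3,1) = 1.338927 + (1.338927 − 1.318284)/3 = 1.345808
T(2,2) = 1.346520 + (1.346520 − 1.415226)/15 = 1.341940
T(3,2) = 1.345808 + (1.345808 − 1.346520)/15 = 1.345761
T(3,3) = 1.345761 + (1.345761 − 1.341940)/63 = 1.345822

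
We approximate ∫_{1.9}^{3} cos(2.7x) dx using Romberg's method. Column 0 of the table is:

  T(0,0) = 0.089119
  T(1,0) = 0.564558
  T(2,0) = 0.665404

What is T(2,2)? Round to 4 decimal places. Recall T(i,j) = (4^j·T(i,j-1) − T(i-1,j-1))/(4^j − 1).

T(1,1) = 0.564558 + (0.564558 − 0.089119)/3 = 0.723038
T(2,1) = 0.665404 + (0.665404 − 0.564558)/3 = 0.699019
T(2,2) = (16·0.699019 − 0.723038) / 15 = 0.697418

0.6974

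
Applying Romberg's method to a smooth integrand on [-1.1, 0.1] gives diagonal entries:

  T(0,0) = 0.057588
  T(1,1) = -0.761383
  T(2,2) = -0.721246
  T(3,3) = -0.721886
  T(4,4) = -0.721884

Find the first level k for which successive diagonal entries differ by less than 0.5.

k = 2

|T(1,1) − T(0,0)| = 0.818971 ≥ 0.5
|T(2,2) − T(1,1)| = 0.040137 < 0.5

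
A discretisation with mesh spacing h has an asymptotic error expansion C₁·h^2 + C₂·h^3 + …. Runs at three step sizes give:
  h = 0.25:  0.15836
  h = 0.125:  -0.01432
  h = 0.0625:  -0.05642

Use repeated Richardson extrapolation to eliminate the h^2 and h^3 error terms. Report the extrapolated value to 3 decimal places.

First eliminate the h^2 term (factor 2^2 = 4):
  B₁ = (4·(-0.01432) − 0.15836)/3 = -0.07188
  B₂ = (4·(-0.05642) − (-0.01432))/3 = -0.07045
Then eliminate the h^3 term (factor 2^3 = 8):
  (8·(-0.07045) − (-0.07188))/7 = -0.07025

-0.070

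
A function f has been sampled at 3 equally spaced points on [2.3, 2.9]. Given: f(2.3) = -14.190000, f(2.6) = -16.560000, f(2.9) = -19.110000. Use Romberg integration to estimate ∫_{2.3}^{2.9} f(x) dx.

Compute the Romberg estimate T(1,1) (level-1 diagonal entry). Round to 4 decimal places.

T(0,0) (trapezoid, 1 panel, h=0.6000): -9.990000
T(1,0) (trapezoid, 2 panels, h=0.3000): -9.963000
T(1,1) = -9.963000 + (-9.963000 − (-9.990000))/3 = -9.954000

-9.9540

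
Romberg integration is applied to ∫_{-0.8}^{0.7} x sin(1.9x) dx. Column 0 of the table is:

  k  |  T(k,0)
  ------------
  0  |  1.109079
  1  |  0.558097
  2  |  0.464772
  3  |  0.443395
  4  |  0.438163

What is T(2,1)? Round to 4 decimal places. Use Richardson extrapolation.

T(2,1) = 0.464772 + (0.464772 − 0.558097)/3 = 0.433664

0.4337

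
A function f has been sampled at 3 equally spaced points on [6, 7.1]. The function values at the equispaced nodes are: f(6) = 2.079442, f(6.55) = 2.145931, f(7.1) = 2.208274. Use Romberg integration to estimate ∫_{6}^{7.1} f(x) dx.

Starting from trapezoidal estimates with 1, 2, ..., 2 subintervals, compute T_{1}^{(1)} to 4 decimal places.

T_{0}^{(0)} (trapezoid, 1 panel, h=1.1000): 2.358244
T_{1}^{(0)} (trapezoid, 2 panels, h=0.5500): 2.359384
T_{1}^{(1)} = 2.359384 + (2.359384 − 2.358244)/3 = 2.359764

2.3598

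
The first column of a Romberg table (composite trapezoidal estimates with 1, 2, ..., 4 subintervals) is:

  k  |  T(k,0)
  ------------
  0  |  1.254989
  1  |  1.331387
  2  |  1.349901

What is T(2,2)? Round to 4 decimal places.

1.3560

Richardson extrapolation on the trapezoidal column (denominator 4−1=3):
T(1,1) = (4·1.331387 − 1.254989) / 3 = 1.356853
T(2,1) = 1.349901 + (1.349901 − 1.331387)/3 = 1.356072
T(2,2) = 1.356072 + (1.356072 − 1.356853)/15 = 1.356020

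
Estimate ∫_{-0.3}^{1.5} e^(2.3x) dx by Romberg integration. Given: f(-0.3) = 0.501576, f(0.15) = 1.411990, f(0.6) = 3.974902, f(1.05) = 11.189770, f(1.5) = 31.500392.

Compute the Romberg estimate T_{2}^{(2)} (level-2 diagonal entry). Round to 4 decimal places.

T_{0}^{(0)} (trapezoid, 1 panel, h=1.8000): 28.801771
T_{1}^{(0)} (trapezoid, 2 panels, h=0.9000): 17.978297
T_{2}^{(0)} (trapezoid, 4 panels, h=0.4500): 14.659941
T_{1}^{(1)} = 17.978297 + (17.978297 − 28.801771)/3 = 14.370472
T_{2}^{(1)} = 14.659941 + (14.659941 − 17.978297)/3 = 13.553822
T_{2}^{(2)} = 13.553822 + (13.553822 − 14.370472)/15 = 13.499379

13.4994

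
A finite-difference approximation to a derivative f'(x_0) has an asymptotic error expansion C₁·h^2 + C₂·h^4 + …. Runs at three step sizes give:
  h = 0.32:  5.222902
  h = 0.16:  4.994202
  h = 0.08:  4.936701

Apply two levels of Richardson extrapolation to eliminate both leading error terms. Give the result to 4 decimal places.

4.9175

First eliminate the h^2 term (factor 2^2 = 4):
  B₁ = (4·4.994202 − 5.222902)/3 = 4.917969
  B₂ = (4·4.936701 − 4.994202)/3 = 4.917534
Then eliminate the h^4 term (factor 2^4 = 16):
  (16·4.917534 − 4.917969)/15 = 4.917505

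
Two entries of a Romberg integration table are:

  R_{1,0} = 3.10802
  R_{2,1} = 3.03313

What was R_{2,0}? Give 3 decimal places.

3.052

From R_{2,1} = (4·R_{2,0} − R_{1,0})/3, solve for R_{2,0}:
4·R_{2,0} = 3·3.03313 + 3.10802 = 12.20741
R_{2,0} = 3.05185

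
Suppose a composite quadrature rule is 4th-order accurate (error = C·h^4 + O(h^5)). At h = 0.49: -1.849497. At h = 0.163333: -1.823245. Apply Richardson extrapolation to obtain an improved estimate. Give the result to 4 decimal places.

The leading error scales as h^4; refining by a factor of 3 reduces it by 3^4 = 81.
Extrapolated value = (81·A(h/3) − A(h)) / (81 − 1)
= (81·(-1.823245) − (-1.849497)) / 80
= -145.833348 / 80 = -1.822917

-1.8229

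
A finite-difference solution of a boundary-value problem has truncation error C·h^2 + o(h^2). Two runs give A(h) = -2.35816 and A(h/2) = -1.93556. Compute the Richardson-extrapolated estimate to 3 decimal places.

-1.795

The leading error scales as h^2; refining by a factor of 2 reduces it by 2^2 = 4.
Extrapolated value = (4·A(h/2) − A(h)) / (4 − 1)
= (4·(-1.93556) − (-2.35816)) / 3
= -5.38408 / 3 = -1.79469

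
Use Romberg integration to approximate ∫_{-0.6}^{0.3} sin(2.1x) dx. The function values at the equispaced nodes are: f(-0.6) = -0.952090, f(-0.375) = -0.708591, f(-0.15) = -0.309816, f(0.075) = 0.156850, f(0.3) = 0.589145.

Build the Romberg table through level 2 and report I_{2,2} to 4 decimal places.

-0.2391

I_{0,0} (trapezoid, 1 panel, h=0.9000): -0.163325
I_{1,0} (trapezoid, 2 panels, h=0.4500): -0.221080
I_{2,0} (trapezoid, 4 panels, h=0.2250): -0.234682
I_{1,1} = -0.221080 + (-0.221080 − (-0.163325))/3 = -0.240332
I_{2,1} = -0.234682 + (-0.234682 − (-0.221080))/3 = -0.239216
I_{2,2} = -0.239216 + (-0.239216 − (-0.240332))/15 = -0.239142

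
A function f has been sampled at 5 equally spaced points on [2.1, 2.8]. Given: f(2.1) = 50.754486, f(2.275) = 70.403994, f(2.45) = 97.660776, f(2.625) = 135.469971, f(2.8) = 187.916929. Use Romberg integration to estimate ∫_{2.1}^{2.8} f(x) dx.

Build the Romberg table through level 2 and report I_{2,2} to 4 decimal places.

73.3491

I_{0,0} (trapezoid, 1 panel, h=0.7000): 83.534995
I_{1,0} (trapezoid, 2 panels, h=0.3500): 75.948769
I_{2,0} (trapezoid, 4 panels, h=0.1750): 74.002328
I_{1,1} = 75.948769 + (75.948769 − 83.534995)/3 = 73.420027
I_{2,1} = 74.002328 + (74.002328 − 75.948769)/3 = 73.353514
I_{2,2} = 73.353514 + (73.353514 − 73.420027)/15 = 73.349080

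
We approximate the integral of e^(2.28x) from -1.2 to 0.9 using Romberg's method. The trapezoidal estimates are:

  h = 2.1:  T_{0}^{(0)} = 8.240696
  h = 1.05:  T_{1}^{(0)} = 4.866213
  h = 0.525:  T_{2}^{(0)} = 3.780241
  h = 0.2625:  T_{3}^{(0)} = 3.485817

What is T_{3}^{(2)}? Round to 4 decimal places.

3.3856

Richardson extrapolation on the trapezoidal column (denominator 4−1=3):
T_{2}^{(1)} = (4·3.780241 − 4.866213) / 3 = 3.418250
T_{3}^{(1)} = (4·3.485817 − 3.780241) / 3 = 3.387676
T_{3}^{(2)} = (16·3.387676 − 3.418250) / 15 = 3.385638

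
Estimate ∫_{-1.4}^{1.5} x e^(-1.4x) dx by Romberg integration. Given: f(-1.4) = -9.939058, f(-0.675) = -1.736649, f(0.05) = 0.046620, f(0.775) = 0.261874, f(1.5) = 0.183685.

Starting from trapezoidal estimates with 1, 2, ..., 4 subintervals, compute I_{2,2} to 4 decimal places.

-3.7030

I_{0,0} (trapezoid, 1 panel, h=2.9000): -14.145291
I_{1,0} (trapezoid, 2 panels, h=1.4500): -7.005046
I_{2,0} (trapezoid, 4 panels, h=0.7250): -4.571735
I_{1,1} = -7.005046 + (-7.005046 − (-14.145291))/3 = -4.624964
I_{2,1} = -4.571735 + (-4.571735 − (-7.005046))/3 = -3.760631
I_{2,2} = -3.760631 + (-3.760631 − (-4.624964))/15 = -3.703009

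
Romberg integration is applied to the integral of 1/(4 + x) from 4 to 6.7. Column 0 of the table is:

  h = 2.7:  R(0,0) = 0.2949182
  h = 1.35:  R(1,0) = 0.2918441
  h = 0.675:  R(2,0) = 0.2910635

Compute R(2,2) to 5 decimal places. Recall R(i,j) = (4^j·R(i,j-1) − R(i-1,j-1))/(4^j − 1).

0.29080

Richardson extrapolation on the trapezoidal column (denominator 4−1=3):
R(1,1) = (4·0.2918441 − 0.2949182) / 3 = 0.2908194
R(2,1) = 0.2910635 + (0.2910635 − 0.2918441)/3 = 0.2908033
R(2,2) = 0.2908033 + (0.2908033 − 0.2908194)/15 = 0.2908022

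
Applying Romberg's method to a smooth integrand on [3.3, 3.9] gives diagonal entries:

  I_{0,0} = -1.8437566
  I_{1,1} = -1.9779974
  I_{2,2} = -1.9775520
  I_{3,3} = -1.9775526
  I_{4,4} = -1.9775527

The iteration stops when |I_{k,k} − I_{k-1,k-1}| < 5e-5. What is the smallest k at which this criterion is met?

|I_{1,1} − I_{0,0}| = 0.1342408 ≥ 5e-5
|I_{2,2} − I_{1,1}| = 0.0004454 ≥ 5e-5
|I_{3,3} − I_{2,2}| = 0.0000006 < 5e-5

k = 3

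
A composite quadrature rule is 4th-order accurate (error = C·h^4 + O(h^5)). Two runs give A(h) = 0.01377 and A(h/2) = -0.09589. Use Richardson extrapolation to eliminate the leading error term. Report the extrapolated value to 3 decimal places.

The leading error scales as h^4; refining by a factor of 2 reduces it by 2^4 = 16.
Extrapolated value = (16·A(h/2) − A(h)) / (16 − 1)
= (16·(-0.09589) − 0.01377) / 15
= -1.54801 / 15 = -0.10320

-0.103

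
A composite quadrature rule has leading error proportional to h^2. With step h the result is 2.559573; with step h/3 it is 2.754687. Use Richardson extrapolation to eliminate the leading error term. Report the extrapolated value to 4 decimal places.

Extrapolated value = (9·A(h/3) − A(h)) / (9 − 1)
= (9·2.754687 − 2.559573) / 8
= 22.232610 / 8 = 2.779076

2.7791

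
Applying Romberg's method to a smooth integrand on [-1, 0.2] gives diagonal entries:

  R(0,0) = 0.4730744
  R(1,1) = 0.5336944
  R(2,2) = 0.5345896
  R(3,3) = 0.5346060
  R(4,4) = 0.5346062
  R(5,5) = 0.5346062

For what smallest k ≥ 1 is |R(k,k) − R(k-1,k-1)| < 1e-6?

|R(1,1) − R(0,0)| = 0.0606200 ≥ 1e-6
|R(2,2) − R(1,1)| = 0.0008952 ≥ 1e-6
|R(3,3) − R(2,2)| = 0.0000164 ≥ 1e-6
|R(4,4) − R(3,3)| = 0.0000002 < 1e-6

k = 4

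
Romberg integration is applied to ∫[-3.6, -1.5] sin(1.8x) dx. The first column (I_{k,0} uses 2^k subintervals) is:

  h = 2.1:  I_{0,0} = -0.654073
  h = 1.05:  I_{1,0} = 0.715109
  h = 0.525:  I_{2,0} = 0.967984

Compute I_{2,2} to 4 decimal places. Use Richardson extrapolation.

1.0443

I_{1,1} = 0.715109 + (0.715109 − (-0.654073))/3 = 1.171503
I_{2,1} = 0.967984 + (0.967984 − 0.715109)/3 = 1.052276
I_{2,2} = 1.052276 + (1.052276 − 1.171503)/15 = 1.044328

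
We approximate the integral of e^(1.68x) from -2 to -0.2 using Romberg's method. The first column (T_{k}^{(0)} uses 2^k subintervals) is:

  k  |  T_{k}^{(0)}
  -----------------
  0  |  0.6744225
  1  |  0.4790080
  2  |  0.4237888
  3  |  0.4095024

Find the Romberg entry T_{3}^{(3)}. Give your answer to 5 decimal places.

T_{1}^{(1)} = 0.4790080 + (0.4790080 − 0.6744225)/3 = 0.4138698
T_{2}^{(1)} = (4·0.4237888 − 0.4790080) / 3 = 0.4053824
T_{3}^{(1)} = (4·0.4095024 − 0.4237888) / 3 = 0.4047403
T_{2}^{(2)} = 0.4053824 + (0.4053824 − 0.4138698)/15 = 0.4048166
T_{3}^{(2)} = (16·0.4047403 − 0.4053824) / 15 = 0.4046975
T_{3}^{(3)} = 0.4046975 + (0.4046975 − 0.4048166)/63 = 0.4046956

0.40470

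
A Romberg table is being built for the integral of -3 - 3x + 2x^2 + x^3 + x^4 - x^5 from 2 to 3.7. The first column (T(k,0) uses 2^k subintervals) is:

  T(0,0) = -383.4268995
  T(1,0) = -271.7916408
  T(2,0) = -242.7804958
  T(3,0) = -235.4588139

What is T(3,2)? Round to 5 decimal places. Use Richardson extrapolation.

Richardson extrapolation on the trapezoidal column (denominator 4−1=3):
T(2,1) = (4·(-242.7804958) − (-271.7916408)) / 3 = -233.1101141
T(3,1) = (4·(-235.4588139) − (-242.7804958)) / 3 = -233.0182533
T(3,2) = -233.0182533 + (-233.0182533 − (-233.1101141))/15 = -233.0121292
(Column j=1 coincides with Simpson's rule on the same nodes.)

-233.01213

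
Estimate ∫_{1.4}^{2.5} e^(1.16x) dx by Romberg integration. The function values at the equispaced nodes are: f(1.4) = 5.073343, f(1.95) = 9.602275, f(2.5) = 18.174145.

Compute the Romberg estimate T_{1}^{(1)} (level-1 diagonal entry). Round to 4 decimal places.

11.3037

T_{0}^{(0)} (trapezoid, 1 panel, h=1.1000): 12.786118
T_{1}^{(0)} (trapezoid, 2 panels, h=0.5500): 11.674310
T_{1}^{(1)} = 11.674310 + (11.674310 − 12.786118)/3 = 11.303707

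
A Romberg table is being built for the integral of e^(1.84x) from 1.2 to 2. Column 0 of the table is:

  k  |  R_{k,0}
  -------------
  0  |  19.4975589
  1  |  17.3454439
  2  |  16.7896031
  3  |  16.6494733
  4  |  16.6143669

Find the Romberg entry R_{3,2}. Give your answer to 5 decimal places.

16.60266

R_{2,1} = 16.7896031 + (16.7896031 − 17.3454439)/3 = 16.6043228
R_{3,1} = 16.6494733 + (16.6494733 − 16.7896031)/3 = 16.6027634
R_{3,2} = 16.6027634 + (16.6027634 − 16.6043228)/15 = 16.6026594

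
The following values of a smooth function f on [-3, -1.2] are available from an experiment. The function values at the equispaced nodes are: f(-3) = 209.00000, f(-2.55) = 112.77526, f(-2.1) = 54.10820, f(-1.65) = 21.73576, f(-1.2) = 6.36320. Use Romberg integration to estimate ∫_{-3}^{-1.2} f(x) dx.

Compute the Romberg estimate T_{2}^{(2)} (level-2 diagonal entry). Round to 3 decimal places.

129.224

T_{0}^{(0)} (trapezoid, 1 panel, h=1.8000): 193.82688
T_{1}^{(0)} (trapezoid, 2 panels, h=0.9000): 145.61082
T_{2}^{(0)} (trapezoid, 4 panels, h=0.4500): 133.33537
T_{1}^{(1)} = 145.61082 + (145.61082 − 193.82688)/3 = 129.53880
T_{2}^{(1)} = 133.33537 + (133.33537 − 145.61082)/3 = 129.24355
T_{2}^{(2)} = 129.24355 + (129.24355 − 129.53880)/15 = 129.22387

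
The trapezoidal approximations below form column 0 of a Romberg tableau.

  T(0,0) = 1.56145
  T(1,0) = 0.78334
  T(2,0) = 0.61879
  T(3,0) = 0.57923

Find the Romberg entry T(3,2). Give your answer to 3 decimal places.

0.566

Richardson extrapolation on the trapezoidal column (denominator 4−1=3):
T(2,1) = (4·0.61879 − 0.78334) / 3 = 0.56394
T(3,1) = (4·0.57923 − 0.61879) / 3 = 0.56604
T(3,2) = (16·0.56604 − 0.56394) / 15 = 0.56618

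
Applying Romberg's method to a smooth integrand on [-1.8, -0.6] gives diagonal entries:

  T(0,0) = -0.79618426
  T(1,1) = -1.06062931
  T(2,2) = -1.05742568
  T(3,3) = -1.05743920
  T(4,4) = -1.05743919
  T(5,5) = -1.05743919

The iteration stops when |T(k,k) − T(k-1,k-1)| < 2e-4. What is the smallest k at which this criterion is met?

k = 3

|T(1,1) − T(0,0)| = 0.26444505 ≥ 2e-4
|T(2,2) − T(1,1)| = 0.00320363 ≥ 2e-4
|T(3,3) − T(2,2)| = 0.00001352 < 2e-4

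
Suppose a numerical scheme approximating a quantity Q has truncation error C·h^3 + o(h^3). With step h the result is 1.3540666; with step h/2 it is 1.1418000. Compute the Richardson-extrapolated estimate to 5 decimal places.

1.11148

The leading error scales as h^3; refining by a factor of 2 reduces it by 2^3 = 8.
Extrapolated value = (8·A(h/2) − A(h)) / (8 − 1)
= (8·1.1418000 − 1.3540666) / 7
= 7.7803334 / 7 = 1.1114762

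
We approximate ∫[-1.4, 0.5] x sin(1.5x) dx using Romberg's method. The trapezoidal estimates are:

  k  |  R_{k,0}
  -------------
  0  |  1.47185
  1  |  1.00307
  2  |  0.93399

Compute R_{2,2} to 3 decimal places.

R_{1,1} = 1.00307 + (1.00307 − 1.47185)/3 = 0.84681
R_{2,1} = (4·0.93399 − 1.00307) / 3 = 0.91096
R_{2,2} = 0.91096 + (0.91096 − 0.84681)/15 = 0.91524

0.915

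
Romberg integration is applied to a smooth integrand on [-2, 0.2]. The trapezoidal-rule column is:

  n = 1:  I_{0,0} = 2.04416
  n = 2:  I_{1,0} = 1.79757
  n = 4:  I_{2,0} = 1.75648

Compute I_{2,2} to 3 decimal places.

1.745

I_{1,1} = 1.79757 + (1.79757 − 2.04416)/3 = 1.71537
I_{2,1} = 1.75648 + (1.75648 − 1.79757)/3 = 1.74278
I_{2,2} = 1.74278 + (1.74278 − 1.71537)/15 = 1.74461
(Column j=1 coincides with Simpson's rule on the same nodes.)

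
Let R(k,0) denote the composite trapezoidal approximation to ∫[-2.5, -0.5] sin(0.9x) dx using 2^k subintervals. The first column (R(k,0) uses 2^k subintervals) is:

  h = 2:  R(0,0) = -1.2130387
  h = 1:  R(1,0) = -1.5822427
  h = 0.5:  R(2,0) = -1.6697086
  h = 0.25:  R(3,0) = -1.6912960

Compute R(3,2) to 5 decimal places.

R(2,1) = -1.6697086 + (-1.6697086 − (-1.5822427))/3 = -1.6988639
R(3,1) = (4·(-1.6912960) − (-1.6697086)) / 3 = -1.6984918
R(3,2) = (16·(-1.6984918) − (-1.6988639)) / 15 = -1.6984670

-1.69847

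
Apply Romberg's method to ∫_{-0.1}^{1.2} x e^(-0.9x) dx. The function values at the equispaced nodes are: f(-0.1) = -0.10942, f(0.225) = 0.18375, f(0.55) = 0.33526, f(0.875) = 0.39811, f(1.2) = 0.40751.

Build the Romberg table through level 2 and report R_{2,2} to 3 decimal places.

0.357

R_{0,0} (trapezoid, 1 panel, h=1.3000): 0.19376
R_{1,0} (trapezoid, 2 panels, h=0.6500): 0.31480
R_{2,0} (trapezoid, 4 panels, h=0.3250): 0.34650
R_{1,1} = 0.31480 + (0.31480 − 0.19376)/3 = 0.35515
R_{2,1} = 0.34650 + (0.34650 − 0.31480)/3 = 0.35707
R_{2,2} = 0.35707 + (0.35707 − 0.35515)/15 = 0.35720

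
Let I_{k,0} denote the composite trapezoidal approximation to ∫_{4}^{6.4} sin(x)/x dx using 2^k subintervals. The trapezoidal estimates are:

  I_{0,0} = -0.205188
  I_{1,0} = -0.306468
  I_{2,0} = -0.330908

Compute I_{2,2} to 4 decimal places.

-0.3390

I_{1,1} = -0.306468 + (-0.306468 − (-0.205188))/3 = -0.340228
I_{2,1} = (4·(-0.330908) − (-0.306468)) / 3 = -0.339055
I_{2,2} = (16·(-0.339055) − (-0.340228)) / 15 = -0.338977
(Column j=1 coincides with Simpson's rule on the same nodes.)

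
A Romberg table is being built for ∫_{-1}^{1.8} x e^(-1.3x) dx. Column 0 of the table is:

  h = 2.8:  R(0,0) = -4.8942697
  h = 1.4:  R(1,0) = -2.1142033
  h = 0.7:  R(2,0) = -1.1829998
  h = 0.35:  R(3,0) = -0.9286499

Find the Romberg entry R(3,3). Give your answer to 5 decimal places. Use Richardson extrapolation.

-0.84180

R(1,1) = (4·(-2.1142033) − (-4.8942697)) / 3 = -1.1875145
R(2,1) = -1.1829998 + (-1.1829998 − (-2.1142033))/3 = -0.8725986
R(3,1) = (4·(-0.9286499) − (-1.1829998)) / 3 = -0.8438666
R(2,2) = (16·(-0.8725986) − (-1.1875145)) / 15 = -0.8516042
R(3,2) = -0.8438666 + (-0.8438666 − (-0.8725986))/15 = -0.8419511
R(3,3) = -0.8419511 + (-0.8419511 − (-0.8516042))/63 = -0.8417979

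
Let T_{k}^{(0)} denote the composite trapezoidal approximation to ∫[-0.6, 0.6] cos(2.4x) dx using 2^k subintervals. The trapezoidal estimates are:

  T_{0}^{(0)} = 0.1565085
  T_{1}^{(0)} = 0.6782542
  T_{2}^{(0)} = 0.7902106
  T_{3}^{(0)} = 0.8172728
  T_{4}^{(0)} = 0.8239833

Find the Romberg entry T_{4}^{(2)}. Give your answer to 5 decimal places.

0.82622

T_{3}^{(1)} = (4·0.8172728 − 0.7902106) / 3 = 0.8262935
T_{4}^{(1)} = 0.8239833 + (0.8239833 − 0.8172728)/3 = 0.8262201
T_{4}^{(2)} = (16·0.8262201 − 0.8262935) / 15 = 0.8262152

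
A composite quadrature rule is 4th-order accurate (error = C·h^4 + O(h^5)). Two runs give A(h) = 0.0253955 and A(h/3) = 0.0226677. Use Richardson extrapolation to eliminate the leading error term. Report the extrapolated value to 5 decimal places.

Extrapolated value = (81·A(h/3) − A(h)) / (81 − 1)
= (81·0.0226677 − 0.0253955) / 80
= 1.8106882 / 80 = 0.0226336

0.02263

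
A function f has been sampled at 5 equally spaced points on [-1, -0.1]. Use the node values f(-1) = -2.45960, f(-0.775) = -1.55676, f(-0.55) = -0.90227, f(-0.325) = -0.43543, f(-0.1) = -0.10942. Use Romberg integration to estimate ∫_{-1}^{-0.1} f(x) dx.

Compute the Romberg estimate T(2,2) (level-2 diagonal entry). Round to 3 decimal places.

T(0,0) (trapezoid, 1 panel, h=0.9000): -1.15606
T(1,0) (trapezoid, 2 panels, h=0.4500): -0.98405
T(2,0) (trapezoid, 4 panels, h=0.2250): -0.94027
T(1,1) = -0.98405 + (-0.98405 − (-1.15606))/3 = -0.92671
T(2,1) = -0.94027 + (-0.94027 − (-0.98405))/3 = -0.92568
T(2,2) = -0.92568 + (-0.92568 − (-0.92671))/15 = -0.92561

-0.926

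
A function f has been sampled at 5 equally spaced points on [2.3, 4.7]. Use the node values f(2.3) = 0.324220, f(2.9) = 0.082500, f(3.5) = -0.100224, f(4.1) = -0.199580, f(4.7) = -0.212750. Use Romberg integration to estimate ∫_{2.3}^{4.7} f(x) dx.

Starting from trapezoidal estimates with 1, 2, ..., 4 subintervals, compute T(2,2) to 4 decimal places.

-0.1112

T(0,0) (trapezoid, 1 panel, h=2.4000): 0.133764
T(1,0) (trapezoid, 2 panels, h=1.2000): -0.053387
T(2,0) (trapezoid, 4 panels, h=0.6000): -0.096941
T(1,1) = -0.053387 + (-0.053387 − 0.133764)/3 = -0.115771
T(2,1) = -0.096941 + (-0.096941 − (-0.053387))/3 = -0.111459
T(2,2) = -0.111459 + (-0.111459 − (-0.115771))/15 = -0.111172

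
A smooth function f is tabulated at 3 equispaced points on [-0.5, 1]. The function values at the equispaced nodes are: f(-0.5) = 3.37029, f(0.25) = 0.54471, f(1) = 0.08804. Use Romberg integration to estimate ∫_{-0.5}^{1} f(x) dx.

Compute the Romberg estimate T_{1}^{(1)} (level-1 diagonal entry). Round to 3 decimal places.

T_{0}^{(0)} (trapezoid, 1 panel, h=1.5000): 2.59375
T_{1}^{(0)} (trapezoid, 2 panels, h=0.7500): 1.70541
T_{1}^{(1)} = 1.70541 + (1.70541 − 2.59375)/3 = 1.40930

1.409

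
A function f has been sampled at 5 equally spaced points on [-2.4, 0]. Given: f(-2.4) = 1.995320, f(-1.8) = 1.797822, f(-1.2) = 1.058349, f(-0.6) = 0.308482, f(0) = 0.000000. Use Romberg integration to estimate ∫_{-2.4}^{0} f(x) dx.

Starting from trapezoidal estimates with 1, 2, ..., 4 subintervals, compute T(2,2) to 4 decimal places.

2.5085

T(0,0) (trapezoid, 1 panel, h=2.4000): 2.394384
T(1,0) (trapezoid, 2 panels, h=1.2000): 2.467211
T(2,0) (trapezoid, 4 panels, h=0.6000): 2.497388
T(1,1) = 2.467211 + (2.467211 − 2.394384)/3 = 2.491487
T(2,1) = 2.497388 + (2.497388 − 2.467211)/3 = 2.507447
T(2,2) = 2.507447 + (2.507447 − 2.491487)/15 = 2.508511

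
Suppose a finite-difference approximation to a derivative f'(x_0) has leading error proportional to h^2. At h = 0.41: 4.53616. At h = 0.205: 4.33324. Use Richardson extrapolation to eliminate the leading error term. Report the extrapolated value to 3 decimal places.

4.266

Extrapolated value = (4·A(h/2) − A(h)) / (4 − 1)
= (4·4.33324 − 4.53616) / 3
= 12.79680 / 3 = 4.26560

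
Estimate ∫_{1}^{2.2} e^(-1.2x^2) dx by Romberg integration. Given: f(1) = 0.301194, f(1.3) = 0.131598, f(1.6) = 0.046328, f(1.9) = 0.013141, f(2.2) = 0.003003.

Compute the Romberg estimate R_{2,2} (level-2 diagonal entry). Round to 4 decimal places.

R_{0,0} (trapezoid, 1 panel, h=1.2000): 0.182518
R_{1,0} (trapezoid, 2 panels, h=0.6000): 0.119056
R_{2,0} (trapezoid, 4 panels, h=0.3000): 0.102950
R_{1,1} = 0.119056 + (0.119056 − 0.182518)/3 = 0.097902
R_{2,1} = 0.102950 + (0.102950 − 0.119056)/3 = 0.097581
R_{2,2} = 0.097581 + (0.097581 − 0.097902)/15 = 0.097560

0.0976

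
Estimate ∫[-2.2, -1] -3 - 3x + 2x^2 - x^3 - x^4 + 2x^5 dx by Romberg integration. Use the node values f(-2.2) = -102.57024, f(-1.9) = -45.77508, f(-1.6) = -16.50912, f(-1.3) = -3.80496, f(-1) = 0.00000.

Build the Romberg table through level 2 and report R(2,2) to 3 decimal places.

R(0,0) (trapezoid, 1 panel, h=1.2000): -61.54214
R(1,0) (trapezoid, 2 panels, h=0.6000): -40.67654
R(2,0) (trapezoid, 4 panels, h=0.3000): -35.21228
R(1,1) = -40.67654 + (-40.67654 − (-61.54214))/3 = -33.72134
R(2,1) = -35.21228 + (-35.21228 − (-40.67654))/3 = -33.39086
R(2,2) = -33.39086 + (-33.39086 − (-33.72134))/15 = -33.36883

-33.369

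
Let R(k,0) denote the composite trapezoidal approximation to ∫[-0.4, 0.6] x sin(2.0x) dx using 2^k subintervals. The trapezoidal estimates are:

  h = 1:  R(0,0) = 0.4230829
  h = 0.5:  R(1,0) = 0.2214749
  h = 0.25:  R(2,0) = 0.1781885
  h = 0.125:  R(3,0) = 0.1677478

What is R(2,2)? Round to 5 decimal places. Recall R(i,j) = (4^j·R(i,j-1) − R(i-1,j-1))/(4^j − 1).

0.16439

Richardson extrapolation on the trapezoidal column (denominator 4−1=3):
R(1,1) = 0.2214749 + (0.2214749 − 0.4230829)/3 = 0.1542722
R(2,1) = 0.1781885 + (0.1781885 − 0.2214749)/3 = 0.1637597
R(2,2) = (16·0.1637597 − 0.1542722) / 15 = 0.1643922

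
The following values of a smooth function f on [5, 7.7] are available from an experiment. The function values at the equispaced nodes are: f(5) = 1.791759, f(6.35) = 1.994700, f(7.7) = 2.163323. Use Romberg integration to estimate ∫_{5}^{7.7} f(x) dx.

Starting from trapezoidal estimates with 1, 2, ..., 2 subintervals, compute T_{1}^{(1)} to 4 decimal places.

5.3702

T_{0}^{(0)} (trapezoid, 1 panel, h=2.7000): 5.339361
T_{1}^{(0)} (trapezoid, 2 panels, h=1.3500): 5.362525
T_{1}^{(1)} = 5.362525 + (5.362525 − 5.339361)/3 = 5.370246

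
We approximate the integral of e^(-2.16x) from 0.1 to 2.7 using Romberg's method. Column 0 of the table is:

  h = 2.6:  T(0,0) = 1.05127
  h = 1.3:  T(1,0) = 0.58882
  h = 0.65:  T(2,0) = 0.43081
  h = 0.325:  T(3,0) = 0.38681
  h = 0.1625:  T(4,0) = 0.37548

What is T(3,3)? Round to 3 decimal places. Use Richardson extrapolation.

T(1,1) = 0.58882 + (0.58882 − 1.05127)/3 = 0.43467
T(2,1) = (4·0.43081 − 0.58882) / 3 = 0.37814
T(3,1) = (4·0.38681 − 0.43081) / 3 = 0.37214
T(2,2) = (16·0.37814 − 0.43467) / 15 = 0.37437
T(3,2) = (16·0.37214 − 0.37814) / 15 = 0.37174
T(3,3) = (64·0.37174 − 0.37437) / 63 = 0.37170

0.372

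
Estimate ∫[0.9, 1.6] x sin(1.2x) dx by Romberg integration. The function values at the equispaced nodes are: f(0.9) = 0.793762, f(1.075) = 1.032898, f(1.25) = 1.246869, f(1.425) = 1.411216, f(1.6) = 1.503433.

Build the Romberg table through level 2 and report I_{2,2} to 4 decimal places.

0.8498

I_{0,0} (trapezoid, 1 panel, h=0.7000): 0.804018
I_{1,0} (trapezoid, 2 panels, h=0.3500): 0.838413
I_{2,0} (trapezoid, 4 panels, h=0.1750): 0.846927
I_{1,1} = 0.838413 + (0.838413 − 0.804018)/3 = 0.849878
I_{2,1} = 0.846927 + (0.846927 − 0.838413)/3 = 0.849765
I_{2,2} = 0.849765 + (0.849765 − 0.849878)/15 = 0.849757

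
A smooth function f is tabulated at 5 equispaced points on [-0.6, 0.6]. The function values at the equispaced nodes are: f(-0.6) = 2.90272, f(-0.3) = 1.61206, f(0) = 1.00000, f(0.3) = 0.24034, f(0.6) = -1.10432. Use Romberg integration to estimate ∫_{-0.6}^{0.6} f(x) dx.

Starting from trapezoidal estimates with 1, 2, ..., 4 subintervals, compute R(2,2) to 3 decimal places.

R(0,0) (trapezoid, 1 panel, h=1.2000): 1.07904
R(1,0) (trapezoid, 2 panels, h=0.6000): 1.13952
R(2,0) (trapezoid, 4 panels, h=0.3000): 1.12548
R(1,1) = 1.13952 + (1.13952 − 1.07904)/3 = 1.15968
R(2,1) = 1.12548 + (1.12548 − 1.13952)/3 = 1.12080
R(2,2) = 1.12080 + (1.12080 − 1.15968)/15 = 1.11821

1.118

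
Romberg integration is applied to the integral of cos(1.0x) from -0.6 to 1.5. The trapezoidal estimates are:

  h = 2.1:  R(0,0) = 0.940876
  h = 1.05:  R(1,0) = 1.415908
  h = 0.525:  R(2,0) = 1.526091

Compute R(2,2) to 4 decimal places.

Richardson extrapolation on the trapezoidal column (denominator 4−1=3):
R(1,1) = (4·1.415908 − 0.940876) / 3 = 1.574252
R(2,1) = (4·1.526091 − 1.415908) / 3 = 1.562819
R(2,2) = 1.562819 + (1.562819 − 1.574252)/15 = 1.562057

1.5621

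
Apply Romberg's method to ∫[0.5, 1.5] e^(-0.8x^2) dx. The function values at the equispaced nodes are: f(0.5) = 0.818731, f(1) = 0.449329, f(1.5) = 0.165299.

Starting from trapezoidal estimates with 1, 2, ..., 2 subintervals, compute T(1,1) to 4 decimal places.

0.4636

T(0,0) (trapezoid, 1 panel, h=1.0000): 0.492015
T(1,0) (trapezoid, 2 panels, h=0.5000): 0.470672
T(1,1) = 0.470672 + (0.470672 − 0.492015)/3 = 0.463558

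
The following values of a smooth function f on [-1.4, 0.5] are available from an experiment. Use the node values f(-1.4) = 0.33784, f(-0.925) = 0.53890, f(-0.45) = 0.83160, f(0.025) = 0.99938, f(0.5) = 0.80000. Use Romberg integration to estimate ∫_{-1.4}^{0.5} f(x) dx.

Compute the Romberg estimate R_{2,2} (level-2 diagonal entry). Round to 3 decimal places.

R_{0,0} (trapezoid, 1 panel, h=1.9000): 1.08095
R_{1,0} (trapezoid, 2 panels, h=0.9500): 1.33049
R_{2,0} (trapezoid, 4 panels, h=0.4750): 1.39593
R_{1,1} = 1.33049 + (1.33049 − 1.08095)/3 = 1.41367
R_{2,1} = 1.39593 + (1.39593 − 1.33049)/3 = 1.41774
R_{2,2} = 1.41774 + (1.41774 − 1.41367)/15 = 1.41801

1.418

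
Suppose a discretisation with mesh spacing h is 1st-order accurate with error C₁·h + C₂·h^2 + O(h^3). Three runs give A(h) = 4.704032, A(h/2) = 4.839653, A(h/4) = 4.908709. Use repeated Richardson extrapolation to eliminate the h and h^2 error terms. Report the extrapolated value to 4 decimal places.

First eliminate the h term (factor 2^1 = 2):
  B₁ = (2·4.839653 − 4.704032)/1 = 4.975274
  B₂ = (2·4.908709 − 4.839653)/1 = 4.977765
Then eliminate the h^2 term (factor 2^2 = 4):
  (4·4.977765 − 4.975274)/3 = 4.978595

4.9786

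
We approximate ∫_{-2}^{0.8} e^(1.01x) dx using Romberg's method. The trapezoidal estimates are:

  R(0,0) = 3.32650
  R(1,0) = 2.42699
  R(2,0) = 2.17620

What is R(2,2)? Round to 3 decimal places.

Richardson extrapolation on the trapezoidal column (denominator 4−1=3):
R(1,1) = 2.42699 + (2.42699 − 3.32650)/3 = 2.12715
R(2,1) = (4·2.17620 − 2.42699) / 3 = 2.09260
R(2,2) = 2.09260 + (2.09260 − 2.12715)/15 = 2.09030

2.090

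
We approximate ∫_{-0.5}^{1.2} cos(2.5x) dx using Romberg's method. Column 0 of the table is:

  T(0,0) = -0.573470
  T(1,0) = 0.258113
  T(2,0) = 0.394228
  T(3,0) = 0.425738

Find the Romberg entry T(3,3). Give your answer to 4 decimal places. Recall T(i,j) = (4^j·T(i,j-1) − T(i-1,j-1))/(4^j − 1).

T(1,1) = (4·0.258113 − (-0.573470)) / 3 = 0.535307
T(2,1) = (4·0.394228 − 0.258113) / 3 = 0.439600
T(3,1) = 0.425738 + (0.425738 − 0.394228)/3 = 0.436241
T(2,2) = 0.439600 + (0.439600 − 0.535307)/15 = 0.433220
T(3,2) = (16·0.436241 − 0.439600) / 15 = 0.436017
T(3,3) = (64·0.436017 − 0.433220) / 63 = 0.436061
(Column j=1 coincides with Simpson's rule on the same nodes.)

0.4361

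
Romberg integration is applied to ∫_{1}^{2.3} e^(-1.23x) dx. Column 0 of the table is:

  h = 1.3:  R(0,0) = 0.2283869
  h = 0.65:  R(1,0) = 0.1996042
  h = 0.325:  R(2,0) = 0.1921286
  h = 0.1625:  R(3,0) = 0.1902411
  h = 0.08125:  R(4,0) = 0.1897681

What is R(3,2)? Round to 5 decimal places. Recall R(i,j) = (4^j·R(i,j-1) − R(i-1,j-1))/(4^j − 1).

R(2,1) = (4·0.1921286 − 0.1996042) / 3 = 0.1896367
R(3,1) = (4·0.1902411 − 0.1921286) / 3 = 0.1896119
R(3,2) = 0.1896119 + (0.1896119 − 0.1896367)/15 = 0.1896102

0.18961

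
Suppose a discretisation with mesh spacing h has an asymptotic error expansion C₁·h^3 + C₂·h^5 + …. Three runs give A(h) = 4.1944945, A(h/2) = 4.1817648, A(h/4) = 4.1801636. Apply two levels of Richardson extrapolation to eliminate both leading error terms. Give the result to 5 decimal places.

First eliminate the h^3 term (factor 2^3 = 8):
  B₁ = (8·4.1817648 − 4.1944945)/7 = 4.1799463
  B₂ = (8·4.1801636 − 4.1817648)/7 = 4.1799349
Then eliminate the h^5 term (factor 2^5 = 32):
  (32·4.1799349 − 4.1799463)/31 = 4.1799345

4.17993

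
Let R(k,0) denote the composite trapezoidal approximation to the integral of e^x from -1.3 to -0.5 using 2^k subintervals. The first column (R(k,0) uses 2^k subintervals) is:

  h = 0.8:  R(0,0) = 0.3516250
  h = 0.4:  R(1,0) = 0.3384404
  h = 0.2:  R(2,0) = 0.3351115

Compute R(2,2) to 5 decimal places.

0.33400

Richardson extrapolation on the trapezoidal column (denominator 4−1=3):
R(1,1) = 0.3384404 + (0.3384404 − 0.3516250)/3 = 0.3340455
R(2,1) = (4·0.3351115 − 0.3384404) / 3 = 0.3340019
R(2,2) = 0.3340019 + (0.3340019 − 0.3340455)/15 = 0.3339990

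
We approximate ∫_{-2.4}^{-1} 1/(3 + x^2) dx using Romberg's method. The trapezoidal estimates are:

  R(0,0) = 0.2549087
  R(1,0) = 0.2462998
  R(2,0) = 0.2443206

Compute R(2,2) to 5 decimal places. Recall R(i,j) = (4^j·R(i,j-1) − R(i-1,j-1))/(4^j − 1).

Richardson extrapolation on the trapezoidal column (denominator 4−1=3):
R(1,1) = (4·0.2462998 − 0.2549087) / 3 = 0.2434302
R(2,1) = 0.2443206 + (0.2443206 − 0.2462998)/3 = 0.2436609
R(2,2) = 0.2436609 + (0.2436609 − 0.2434302)/15 = 0.2436763

0.24368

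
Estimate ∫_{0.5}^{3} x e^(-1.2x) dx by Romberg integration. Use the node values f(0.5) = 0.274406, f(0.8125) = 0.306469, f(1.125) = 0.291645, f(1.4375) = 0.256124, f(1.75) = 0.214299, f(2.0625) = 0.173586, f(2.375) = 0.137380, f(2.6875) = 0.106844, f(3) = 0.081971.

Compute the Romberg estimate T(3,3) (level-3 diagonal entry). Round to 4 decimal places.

T(0,0) (trapezoid, 1 panel, h=2.5000): 0.445471
T(1,0) (trapezoid, 2 panels, h=1.2500): 0.490609
T(2,0) (trapezoid, 4 panels, h=0.6250): 0.513445
T(3,0) (trapezoid, 8 panels, h=0.3125): 0.520167
T(1,1) = 0.490609 + (0.490609 − 0.445471)/3 = 0.505655
T(2,1) = 0.513445 + (0.513445 − 0.490609)/3 = 0.521057
T(3,1) = 0.520167 + (0.520167 − 0.513445)/3 = 0.522408
T(2,2) = 0.521057 + (0.521057 − 0.505655)/15 = 0.522084
T(3,2) = 0.522408 + (0.522408 − 0.521057)/15 = 0.522498
T(3,3) = 0.522498 + (0.522498 − 0.522084)/63 = 0.522505

0.5225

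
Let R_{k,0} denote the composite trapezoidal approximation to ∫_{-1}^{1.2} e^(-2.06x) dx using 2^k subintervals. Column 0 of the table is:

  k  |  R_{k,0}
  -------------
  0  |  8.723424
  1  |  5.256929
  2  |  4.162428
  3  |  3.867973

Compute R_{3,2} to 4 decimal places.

R_{2,1} = (4·4.162428 − 5.256929) / 3 = 3.797594
R_{3,1} = 3.867973 + (3.867973 − 4.162428)/3 = 3.769821
R_{3,2} = (16·3.769821 − 3.797594) / 15 = 3.767969
(Column j=1 coincides with Simpson's rule on the same nodes.)

3.7680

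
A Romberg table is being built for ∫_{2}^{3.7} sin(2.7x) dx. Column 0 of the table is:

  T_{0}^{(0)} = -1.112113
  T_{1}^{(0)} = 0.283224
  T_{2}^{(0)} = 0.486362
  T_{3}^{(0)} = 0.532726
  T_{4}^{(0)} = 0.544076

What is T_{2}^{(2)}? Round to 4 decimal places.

0.5411

T_{1}^{(1)} = (4·0.283224 − (-1.112113)) / 3 = 0.748336
T_{2}^{(1)} = 0.486362 + (0.486362 − 0.283224)/3 = 0.554075
T_{2}^{(2)} = (16·0.554075 − 0.748336) / 15 = 0.541124
(Column j=1 coincides with Simpson's rule on the same nodes.)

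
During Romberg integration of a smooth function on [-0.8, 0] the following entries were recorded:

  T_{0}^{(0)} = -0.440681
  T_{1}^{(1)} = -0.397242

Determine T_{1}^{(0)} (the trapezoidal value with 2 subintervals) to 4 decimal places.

-0.4081

From T_{1}^{(1)} = (4·T_{1}^{(0)} − T_{0}^{(0)})/3, solve for T_{1}^{(0)}:
4·T_{1}^{(0)} = 3·(-0.397242) + (-0.440681) = -1.632407
T_{1}^{(0)} = -0.408102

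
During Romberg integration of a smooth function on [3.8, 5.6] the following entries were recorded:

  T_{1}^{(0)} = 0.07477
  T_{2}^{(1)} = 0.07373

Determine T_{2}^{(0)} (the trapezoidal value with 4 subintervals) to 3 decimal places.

0.074

From T_{2}^{(1)} = (4·T_{2}^{(0)} − T_{1}^{(0)})/3, solve for T_{2}^{(0)}:
4·T_{2}^{(0)} = 3·0.07373 + 0.07477 = 0.29596
T_{2}^{(0)} = 0.07399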